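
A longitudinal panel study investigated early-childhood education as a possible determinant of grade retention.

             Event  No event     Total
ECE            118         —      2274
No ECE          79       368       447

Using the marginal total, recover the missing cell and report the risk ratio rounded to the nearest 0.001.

0.294

The missing cell is in the exposed row: 2274 − 118 = 2156.
So a = 118, b = 2156, c = 79, d = 368.
RR = [a/(a+b)] / [c/(c+d)] = (118/2274) / (79/447) = 0.05189/0.17673 = 0.29361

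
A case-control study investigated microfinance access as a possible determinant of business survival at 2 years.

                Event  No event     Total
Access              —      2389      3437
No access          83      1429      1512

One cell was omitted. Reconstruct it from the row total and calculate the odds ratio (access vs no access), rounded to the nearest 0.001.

The missing cell is in the exposed row: 3437 − 2389 = 1048.
So a = 1048, b = 2389, c = 83, d = 1429.
OR = (a·d)/(b·c) = (1048 × 1429) / (2389 × 83) = 1497592 / 198287 = 7.55265

7.553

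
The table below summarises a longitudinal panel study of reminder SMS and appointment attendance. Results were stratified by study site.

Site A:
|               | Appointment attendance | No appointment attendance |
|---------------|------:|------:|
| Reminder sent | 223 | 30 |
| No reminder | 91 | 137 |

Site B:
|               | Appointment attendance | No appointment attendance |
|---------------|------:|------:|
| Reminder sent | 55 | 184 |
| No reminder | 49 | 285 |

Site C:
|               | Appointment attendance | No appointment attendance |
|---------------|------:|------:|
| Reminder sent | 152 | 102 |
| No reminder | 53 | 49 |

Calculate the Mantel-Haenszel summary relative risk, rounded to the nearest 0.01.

1.71

RR_MH = Σ(aᵢ·n₀ᵢ/nᵢ) / Σ(cᵢ·n₁ᵢ/nᵢ), with n₁ᵢ = aᵢ+bᵢ (exposed), n₀ᵢ = cᵢ+dᵢ (unexposed), nᵢ = n₁ᵢ+n₀ᵢ.
Stratum 1 (Site A): n₁ = 253, n₀ = 228, n = 481; a·n₀/n = 223·228/481 = 105.7048; c·n₁/n = 91·253/481 = 47.8649
Stratum 2 (Site B): n₁ = 239, n₀ = 334, n = 573; a·n₀/n = 55·334/573 = 32.0593; c·n₁/n = 49·239/573 = 20.4380
Stratum 3 (Site C): n₁ = 254, n₀ = 102, n = 356; a·n₀/n = 152·102/356 = 43.5506; c·n₁/n = 53·254/356 = 37.8146
RR_MH = (105.7048 + 32.0593 + 43.5506) / (47.8649 + 20.4380 + 37.8146) = 181.3147 / 106.1175 = 1.70862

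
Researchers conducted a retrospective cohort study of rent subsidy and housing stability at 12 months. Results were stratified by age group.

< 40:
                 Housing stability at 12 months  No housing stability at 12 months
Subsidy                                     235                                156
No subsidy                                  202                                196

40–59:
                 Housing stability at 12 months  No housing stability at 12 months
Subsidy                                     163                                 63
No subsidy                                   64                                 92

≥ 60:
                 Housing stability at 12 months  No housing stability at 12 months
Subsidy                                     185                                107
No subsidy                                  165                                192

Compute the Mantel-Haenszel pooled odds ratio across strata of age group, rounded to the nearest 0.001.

OR_MH = Σ(aᵢdᵢ/nᵢ) / Σ(bᵢcᵢ/nᵢ), where nᵢ is the stratum total.
Stratum 1 (< 40): n = 789; a·d/n = 235·196/789 = 58.3777; b·c/n = 156·202/789 = 39.9392
Stratum 2 (40–59): n = 382; a·d/n = 163·92/382 = 39.2565; b·c/n = 63·64/382 = 10.5550
Stratum 3 (≥ 60): n = 649; a·d/n = 185·192/649 = 54.7304; b·c/n = 107·165/649 = 27.2034
OR_MH = (58.3777 + 39.2565 + 54.7304) / (39.9392 + 10.5550 + 27.2034) = 152.3646 / 77.6975 = 1.96100

1.961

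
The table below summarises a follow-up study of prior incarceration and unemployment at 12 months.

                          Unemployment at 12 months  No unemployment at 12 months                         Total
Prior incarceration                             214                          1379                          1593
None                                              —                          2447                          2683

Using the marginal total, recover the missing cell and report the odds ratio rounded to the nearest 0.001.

1.609

The missing cell is in the unexposed row: 2683 − 2447 = 236.
So a = 214, b = 1379, c = 236, d = 2447.
OR = (a·d)/(b·c) = (214 × 2447) / (1379 × 236) = 523658 / 325444 = 1.60906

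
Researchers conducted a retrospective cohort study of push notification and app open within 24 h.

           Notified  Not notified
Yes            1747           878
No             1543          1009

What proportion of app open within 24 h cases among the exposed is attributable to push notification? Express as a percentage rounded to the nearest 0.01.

12.38

Reading the table with exposure as columns: a = 1747 (Notified, case), b = 1543 (Notified, non-case), c = 878 (Not notified, case), d = 1009.
Risk in exposed = 1747/3290 = 0.53100; risk in unexposed = 878/1887 = 0.46529.
RR = 0.53100/0.46529 = 1.14123
AR% = (RR − 1)/RR × 100 = (1.14123 − 1)/1.14123 × 100 = 12.3755%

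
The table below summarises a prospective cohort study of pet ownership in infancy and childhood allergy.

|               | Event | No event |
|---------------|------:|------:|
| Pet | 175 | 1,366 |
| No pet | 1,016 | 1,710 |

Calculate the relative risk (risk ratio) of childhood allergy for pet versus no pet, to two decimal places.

Cells: a = 175, b = 1366, c = 1016, d = 1710.
Risk in exposed = 175/1541 = 0.11356; risk in unexposed = 1016/2726 = 0.37271.
RR = 0.11356 / 0.37271 = 0.30470
The risk is 70% lower among the exposed than among the unexposed.

0.30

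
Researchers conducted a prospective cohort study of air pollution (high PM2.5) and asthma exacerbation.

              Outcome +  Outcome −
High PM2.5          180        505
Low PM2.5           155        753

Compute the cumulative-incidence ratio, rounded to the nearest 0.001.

Cells: a = 180, b = 505, c = 155, d = 753.
Risk in exposed = 180/685 = 0.26277; risk in unexposed = 155/908 = 0.17070.
RR = 0.26277 / 0.17070 = 1.53935
The risk among the exposed is 1.54 times that among the unexposed.

1.539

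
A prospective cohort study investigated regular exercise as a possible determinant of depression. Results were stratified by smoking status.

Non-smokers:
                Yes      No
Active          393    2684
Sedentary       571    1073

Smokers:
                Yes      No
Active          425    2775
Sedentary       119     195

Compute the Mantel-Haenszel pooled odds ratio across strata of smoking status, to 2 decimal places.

0.27

OR_MH = Σ(aᵢdᵢ/nᵢ) / Σ(bᵢcᵢ/nᵢ), where nᵢ is the stratum total.
Stratum 1 (Non-smokers): n = 4721; a·d/n = 393·1073/4721 = 89.3220; b·c/n = 2684·571/4721 = 324.6270
Stratum 2 (Smokers): n = 3514; a·d/n = 425·195/3514 = 23.5842; b·c/n = 2775·119/3514 = 93.9741
OR_MH = (89.3220 + 23.5842) / (324.6270 + 93.9741) = 112.9062 / 418.6011 = 0.26972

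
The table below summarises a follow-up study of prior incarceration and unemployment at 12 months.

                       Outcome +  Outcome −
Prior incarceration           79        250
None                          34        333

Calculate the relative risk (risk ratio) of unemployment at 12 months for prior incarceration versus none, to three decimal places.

2.592

Cells: a = 79, b = 250, c = 34, d = 333.
Risk in exposed = 79/329 = 0.24012; risk in unexposed = 34/367 = 0.09264.
RR = 0.24012 / 0.09264 = 2.59190
The risk among the exposed is 2.59 times that among the unexposed.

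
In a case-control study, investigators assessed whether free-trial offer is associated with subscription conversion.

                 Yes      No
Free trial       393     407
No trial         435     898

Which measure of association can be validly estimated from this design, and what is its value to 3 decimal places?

1.993

Cells: a = 393, b = 407, c = 435, d = 898.
This is a case-control study: participants were sampled on outcome status, so risks in the source population cannot be estimated directly — relative risk is not valid here. The odds ratio is the appropriate measure.
OR = (a·d)/(b·c) = (393 × 898) / (407 × 435) = 352914 / 177045 = 1.99336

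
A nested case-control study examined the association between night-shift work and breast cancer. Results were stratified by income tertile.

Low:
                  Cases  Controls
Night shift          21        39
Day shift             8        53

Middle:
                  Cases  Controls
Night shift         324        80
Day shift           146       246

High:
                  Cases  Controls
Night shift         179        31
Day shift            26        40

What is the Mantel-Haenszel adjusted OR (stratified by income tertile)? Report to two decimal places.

OR_MH = Σ(aᵢdᵢ/nᵢ) / Σ(bᵢcᵢ/nᵢ), where nᵢ is the stratum total.
Stratum 1 (Low): n = 121; a·d/n = 21·53/121 = 9.1983; b·c/n = 39·8/121 = 2.5785
Stratum 2 (Middle): n = 796; a·d/n = 324·246/796 = 100.1307; b·c/n = 80·146/796 = 14.6734
Stratum 3 (High): n = 276; a·d/n = 179·40/276 = 25.9420; b·c/n = 31·26/276 = 2.9203
OR_MH = (9.1983 + 100.1307 + 25.9420) / (2.5785 + 14.6734 + 2.9203) = 135.2710 / 20.1722 = 6.70582

6.71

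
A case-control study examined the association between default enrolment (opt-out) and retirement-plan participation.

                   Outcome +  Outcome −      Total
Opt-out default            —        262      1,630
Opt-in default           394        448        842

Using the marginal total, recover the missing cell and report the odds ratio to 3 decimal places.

The missing cell is in the exposed row: 1630 − 262 = 1368.
So a = 1368, b = 262, c = 394, d = 448.
OR = (a·d)/(b·c) = (1368 × 448) / (262 × 394) = 612864 / 103228 = 5.93699

5.937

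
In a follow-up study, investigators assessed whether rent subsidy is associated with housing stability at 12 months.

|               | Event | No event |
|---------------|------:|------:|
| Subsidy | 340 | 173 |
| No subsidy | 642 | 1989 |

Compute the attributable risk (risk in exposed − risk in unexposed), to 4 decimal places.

Cells: a = 340, b = 173, c = 642, d = 1989.
Risk in exposed = 340/513 = 0.662768; risk in unexposed = 642/2631 = 0.244014.
Risk difference = 0.662768 − 0.244014 = 0.418754

0.4188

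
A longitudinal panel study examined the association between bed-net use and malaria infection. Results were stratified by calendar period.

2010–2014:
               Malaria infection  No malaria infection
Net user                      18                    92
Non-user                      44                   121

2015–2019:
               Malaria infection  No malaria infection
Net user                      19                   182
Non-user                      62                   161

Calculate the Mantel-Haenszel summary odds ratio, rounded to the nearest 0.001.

0.366

OR_MH = Σ(aᵢdᵢ/nᵢ) / Σ(bᵢcᵢ/nᵢ), where nᵢ is the stratum total.
Stratum 1 (2010–2014): n = 275; a·d/n = 18·121/275 = 7.9200; b·c/n = 92·44/275 = 14.7200
Stratum 2 (2015–2019): n = 424; a·d/n = 19·161/424 = 7.2146; b·c/n = 182·62/424 = 26.6132
OR_MH = (7.9200 + 7.2146) / (14.7200 + 26.6132) = 15.1346 / 41.3332 = 0.36616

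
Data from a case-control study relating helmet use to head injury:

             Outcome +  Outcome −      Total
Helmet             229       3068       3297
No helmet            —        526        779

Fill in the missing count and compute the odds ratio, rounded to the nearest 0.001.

0.155

The missing cell is in the unexposed row: 779 − 526 = 253.
So a = 229, b = 3068, c = 253, d = 526.
OR = (a·d)/(b·c) = (229 × 526) / (3068 × 253) = 120454 / 776204 = 0.15518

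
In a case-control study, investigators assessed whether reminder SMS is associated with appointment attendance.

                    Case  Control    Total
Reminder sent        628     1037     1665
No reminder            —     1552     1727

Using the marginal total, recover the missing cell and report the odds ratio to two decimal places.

5.37

The missing cell is in the unexposed row: 1727 − 1552 = 175.
So a = 628, b = 1037, c = 175, d = 1552.
OR = (a·d)/(b·c) = (628 × 1552) / (1037 × 175) = 974656 / 181475 = 5.37075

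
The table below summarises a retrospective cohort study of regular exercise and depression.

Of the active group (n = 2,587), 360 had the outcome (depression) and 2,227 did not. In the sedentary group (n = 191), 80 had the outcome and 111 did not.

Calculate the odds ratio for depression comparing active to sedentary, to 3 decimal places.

From the description: a = 360, b = 2227, c = 80, d = 111.
OR = (a·d)/(b·c) = (360 × 111) / (2227 × 80) = 39960 / 178160 = 0.22429
Exposure is associated with lower odds of depression (OR = 0.22 < 1).

0.224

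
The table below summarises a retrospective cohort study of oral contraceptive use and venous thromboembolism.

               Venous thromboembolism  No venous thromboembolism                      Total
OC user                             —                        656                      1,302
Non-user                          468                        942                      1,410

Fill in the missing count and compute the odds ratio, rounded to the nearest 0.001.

The missing cell is in the exposed row: 1302 − 656 = 646.
So a = 646, b = 656, c = 468, d = 942.
OR = (a·d)/(b·c) = (646 × 942) / (656 × 468) = 608532 / 307008 = 1.98214

1.982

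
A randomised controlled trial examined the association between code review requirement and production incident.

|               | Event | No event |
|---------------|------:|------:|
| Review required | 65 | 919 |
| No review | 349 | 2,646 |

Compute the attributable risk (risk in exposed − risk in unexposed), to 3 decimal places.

-0.050

Cells: a = 65, b = 919, c = 349, d = 2646.
Risk in exposed = 65/984 = 0.066057; risk in unexposed = 349/2995 = 0.116528.
Risk difference = 0.066057 − 0.116528 = -0.050471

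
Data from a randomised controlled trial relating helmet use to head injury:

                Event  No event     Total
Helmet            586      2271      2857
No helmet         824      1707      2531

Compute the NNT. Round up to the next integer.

9

Risk in treated group = 586/2857 = 0.20511; risk in control = 824/2531 = 0.32556.
Absolute risk reduction = 0.32556 − 0.20511 = 0.12045
NNT = 1 / ARR = 1 / 0.12045 = 8.302 → round up → 9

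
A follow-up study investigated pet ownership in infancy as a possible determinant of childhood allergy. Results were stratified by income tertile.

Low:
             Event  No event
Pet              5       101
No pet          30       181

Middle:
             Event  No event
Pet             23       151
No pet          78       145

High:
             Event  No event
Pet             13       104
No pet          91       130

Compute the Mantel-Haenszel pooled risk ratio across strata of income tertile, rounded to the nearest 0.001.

0.327

RR_MH = Σ(aᵢ·n₀ᵢ/nᵢ) / Σ(cᵢ·n₁ᵢ/nᵢ), with n₁ᵢ = aᵢ+bᵢ (exposed), n₀ᵢ = cᵢ+dᵢ (unexposed), nᵢ = n₁ᵢ+n₀ᵢ.
Stratum 1 (Low): n₁ = 106, n₀ = 211, n = 317; a·n₀/n = 5·211/317 = 3.3281; c·n₁/n = 30·106/317 = 10.0315
Stratum 2 (Middle): n₁ = 174, n₀ = 223, n = 397; a·n₀/n = 23·223/397 = 12.9194; c·n₁/n = 78·174/397 = 34.1864
Stratum 3 (High): n₁ = 117, n₀ = 221, n = 338; a·n₀/n = 13·221/338 = 8.5000; c·n₁/n = 91·117/338 = 31.5000
RR_MH = (3.3281 + 12.9194 + 8.5000) / (10.0315 + 34.1864 + 31.5000) = 24.7475 / 75.7179 = 0.32684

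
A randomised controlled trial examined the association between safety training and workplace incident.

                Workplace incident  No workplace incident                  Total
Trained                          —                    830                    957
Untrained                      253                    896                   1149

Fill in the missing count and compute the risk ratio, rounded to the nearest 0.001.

The missing cell is in the exposed row: 957 − 830 = 127.
So a = 127, b = 830, c = 253, d = 896.
RR = [a/(a+b)] / [c/(c+d)] = (127/957) / (253/1149) = 0.13271/0.22019 = 0.60269

0.603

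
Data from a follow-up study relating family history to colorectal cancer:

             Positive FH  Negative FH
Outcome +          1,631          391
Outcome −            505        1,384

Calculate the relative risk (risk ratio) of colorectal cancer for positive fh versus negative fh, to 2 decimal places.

3.47

Reading the table with exposure as columns: a = 1631 (Positive FH, case), b = 505 (Positive FH, non-case), c = 391 (Negative FH, case), d = 1384.
Risk in exposed = 1631/2136 = 0.76358; risk in unexposed = 391/1775 = 0.22028.
RR = 0.76358 / 0.22028 = 3.46637
The risk among the exposed is 3.47 times that among the unexposed.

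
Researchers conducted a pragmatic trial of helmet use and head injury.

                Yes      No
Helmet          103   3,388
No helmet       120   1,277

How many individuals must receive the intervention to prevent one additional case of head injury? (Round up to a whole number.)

Risk in treated group = 103/3491 = 0.02950; risk in control = 120/1397 = 0.08590.
Absolute risk reduction = 0.08590 − 0.02950 = 0.05639
NNT = 1 / ARR = 1 / 0.05639 = 17.732 → round up → 18

18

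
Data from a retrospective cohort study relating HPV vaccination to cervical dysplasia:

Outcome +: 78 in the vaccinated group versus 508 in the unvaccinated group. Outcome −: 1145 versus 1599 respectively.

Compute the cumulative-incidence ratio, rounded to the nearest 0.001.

0.265

From the description: a = 78, b = 1145, c = 508, d = 1599.
Risk in exposed = 78/1223 = 0.06378; risk in unexposed = 508/2107 = 0.24110.
RR = 0.06378 / 0.24110 = 0.26453
The risk is 74% lower among the exposed than among the unexposed.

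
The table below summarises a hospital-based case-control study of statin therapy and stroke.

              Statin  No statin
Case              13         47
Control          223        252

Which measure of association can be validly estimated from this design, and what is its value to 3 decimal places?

Reading the table with exposure as columns: a = 13 (Statin, case), b = 223 (Statin, non-case), c = 47 (No statin, case), d = 252.
This is a hospital-based case-control study: participants were sampled on outcome status, so risks in the source population cannot be estimated directly — relative risk is not valid here. The odds ratio is the appropriate measure.
OR = (a·d)/(b·c) = (13 × 252) / (223 × 47) = 3276 / 10481 = 0.31257

0.313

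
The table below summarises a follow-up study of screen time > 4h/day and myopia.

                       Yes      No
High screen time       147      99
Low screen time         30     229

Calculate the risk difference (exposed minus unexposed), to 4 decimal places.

Cells: a = 147, b = 99, c = 30, d = 229.
Risk in exposed = 147/246 = 0.597561; risk in unexposed = 30/259 = 0.115830.
Risk difference = 0.597561 − 0.115830 = 0.481731

0.4817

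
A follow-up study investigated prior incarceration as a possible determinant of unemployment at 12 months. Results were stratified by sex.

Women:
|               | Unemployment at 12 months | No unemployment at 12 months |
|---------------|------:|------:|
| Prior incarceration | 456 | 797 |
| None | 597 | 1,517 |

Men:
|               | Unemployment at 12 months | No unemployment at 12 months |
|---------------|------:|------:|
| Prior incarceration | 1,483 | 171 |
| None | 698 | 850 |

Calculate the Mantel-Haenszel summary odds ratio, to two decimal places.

3.35

OR_MH = Σ(aᵢdᵢ/nᵢ) / Σ(bᵢcᵢ/nᵢ), where nᵢ is the stratum total.
Stratum 1 (Women): n = 3367; a·d/n = 456·1517/3367 = 205.4505; b·c/n = 797·597/3367 = 141.3154
Stratum 2 (Men): n = 3202; a·d/n = 1483·850/3202 = 393.6758; b·c/n = 171·698/3202 = 37.2761
OR_MH = (205.4505 + 393.6758) / (141.3154 + 37.2761) = 599.1264 / 178.5915 = 3.35473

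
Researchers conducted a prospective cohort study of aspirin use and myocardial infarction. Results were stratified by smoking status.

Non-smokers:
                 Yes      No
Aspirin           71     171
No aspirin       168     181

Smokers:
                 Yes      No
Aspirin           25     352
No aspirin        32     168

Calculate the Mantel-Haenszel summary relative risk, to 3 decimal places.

0.564

RR_MH = Σ(aᵢ·n₀ᵢ/nᵢ) / Σ(cᵢ·n₁ᵢ/nᵢ), with n₁ᵢ = aᵢ+bᵢ (exposed), n₀ᵢ = cᵢ+dᵢ (unexposed), nᵢ = n₁ᵢ+n₀ᵢ.
Stratum 1 (Non-smokers): n₁ = 242, n₀ = 349, n = 591; a·n₀/n = 71·349/591 = 41.9272; c·n₁/n = 168·242/591 = 68.7919
Stratum 2 (Smokers): n₁ = 377, n₀ = 200, n = 577; a·n₀/n = 25·200/577 = 8.6655; c·n₁/n = 32·377/577 = 20.9081
RR_MH = (41.9272 + 8.6655) / (68.7919 + 20.9081) = 50.5928 / 89.7000 = 0.56402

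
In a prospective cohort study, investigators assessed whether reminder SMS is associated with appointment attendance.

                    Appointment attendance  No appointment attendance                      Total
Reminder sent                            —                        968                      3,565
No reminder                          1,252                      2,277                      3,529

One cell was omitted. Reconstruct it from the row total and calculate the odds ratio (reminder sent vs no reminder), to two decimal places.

4.88

The missing cell is in the exposed row: 3565 − 968 = 2597.
So a = 2597, b = 968, c = 1252, d = 2277.
OR = (a·d)/(b·c) = (2597 × 2277) / (968 × 1252) = 5913369 / 1211936 = 4.87927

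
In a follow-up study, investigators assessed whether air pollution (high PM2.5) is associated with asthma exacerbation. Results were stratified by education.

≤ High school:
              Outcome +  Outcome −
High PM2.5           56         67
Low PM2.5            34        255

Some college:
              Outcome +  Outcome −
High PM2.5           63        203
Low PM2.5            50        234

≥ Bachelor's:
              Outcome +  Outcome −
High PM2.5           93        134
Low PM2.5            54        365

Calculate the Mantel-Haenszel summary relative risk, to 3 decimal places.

RR_MH = Σ(aᵢ·n₀ᵢ/nᵢ) / Σ(cᵢ·n₁ᵢ/nᵢ), with n₁ᵢ = aᵢ+bᵢ (exposed), n₀ᵢ = cᵢ+dᵢ (unexposed), nᵢ = n₁ᵢ+n₀ᵢ.
Stratum 1 (≤ High school): n₁ = 123, n₀ = 289, n = 412; a·n₀/n = 56·289/412 = 39.2816; c·n₁/n = 34·123/412 = 10.1505
Stratum 2 (Some college): n₁ = 266, n₀ = 284, n = 550; a·n₀/n = 63·284/550 = 32.5309; c·n₁/n = 50·266/550 = 24.1818
Stratum 3 (≥ Bachelor's): n₁ = 227, n₀ = 419, n = 646; a·n₀/n = 93·419/646 = 60.3204; c·n₁/n = 54·227/646 = 18.9752
RR_MH = (39.2816 + 32.5309 + 60.3204) / (10.1505 + 24.1818 + 18.9752) = 132.1329 / 53.3075 = 2.47869

2.479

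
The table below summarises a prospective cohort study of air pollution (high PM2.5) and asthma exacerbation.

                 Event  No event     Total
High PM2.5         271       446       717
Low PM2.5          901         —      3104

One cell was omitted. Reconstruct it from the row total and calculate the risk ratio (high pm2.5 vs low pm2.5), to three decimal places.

1.302

The missing cell is in the unexposed row: 3104 − 901 = 2203.
So a = 271, b = 446, c = 901, d = 2203.
RR = [a/(a+b)] / [c/(c+d)] = (271/717) / (901/3104) = 0.37796/0.29027 = 1.30211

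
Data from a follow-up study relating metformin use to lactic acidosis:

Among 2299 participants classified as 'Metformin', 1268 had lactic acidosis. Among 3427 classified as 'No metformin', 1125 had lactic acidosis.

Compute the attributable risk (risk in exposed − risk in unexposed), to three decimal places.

From the description: a = 1268, b = 1031, c = 1125, d = 2302.
Risk in exposed = 1268/2299 = 0.551544; risk in unexposed = 1125/3427 = 0.328275.
Risk difference = 0.551544 − 0.328275 = 0.223269

0.223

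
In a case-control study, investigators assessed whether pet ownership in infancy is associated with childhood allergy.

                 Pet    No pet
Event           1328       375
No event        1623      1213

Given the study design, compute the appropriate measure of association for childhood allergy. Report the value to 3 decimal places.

Reading the table with exposure as columns: a = 1328 (Pet, case), b = 1623 (Pet, non-case), c = 375 (No pet, case), d = 1213.
This is a case-control study: participants were sampled on outcome status, so risks in the source population cannot be estimated directly — relative risk is not valid here. The odds ratio is the appropriate measure.
OR = (a·d)/(b·c) = (1328 × 1213) / (1623 × 375) = 1610864 / 608625 = 2.64673

2.647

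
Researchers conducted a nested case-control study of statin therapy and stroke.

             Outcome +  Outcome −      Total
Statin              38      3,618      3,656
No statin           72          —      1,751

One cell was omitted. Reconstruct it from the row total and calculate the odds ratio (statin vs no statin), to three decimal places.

The missing cell is in the unexposed row: 1751 − 72 = 1679.
So a = 38, b = 3618, c = 72, d = 1679.
OR = (a·d)/(b·c) = (38 × 1679) / (3618 × 72) = 63802 / 260496 = 0.24493

0.245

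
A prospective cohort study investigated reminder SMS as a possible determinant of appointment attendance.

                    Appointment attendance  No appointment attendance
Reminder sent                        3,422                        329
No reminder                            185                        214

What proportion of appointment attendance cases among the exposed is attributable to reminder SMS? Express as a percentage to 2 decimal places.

Cells: a = 3422, b = 329, c = 185, d = 214.
Risk in exposed = 3422/3751 = 0.91229; risk in unexposed = 185/399 = 0.46366.
RR = 0.91229/0.46366 = 1.96759
AR% = (RR − 1)/RR × 100 = (1.96759 − 1)/1.96759 × 100 = 49.1763%

49.18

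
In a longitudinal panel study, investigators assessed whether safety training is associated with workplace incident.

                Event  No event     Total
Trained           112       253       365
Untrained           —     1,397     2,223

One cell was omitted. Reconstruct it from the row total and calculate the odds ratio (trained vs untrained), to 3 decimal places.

The missing cell is in the unexposed row: 2223 − 1397 = 826.
So a = 112, b = 253, c = 826, d = 1397.
OR = (a·d)/(b·c) = (112 × 1397) / (253 × 826) = 156464 / 208978 = 0.74871

0.749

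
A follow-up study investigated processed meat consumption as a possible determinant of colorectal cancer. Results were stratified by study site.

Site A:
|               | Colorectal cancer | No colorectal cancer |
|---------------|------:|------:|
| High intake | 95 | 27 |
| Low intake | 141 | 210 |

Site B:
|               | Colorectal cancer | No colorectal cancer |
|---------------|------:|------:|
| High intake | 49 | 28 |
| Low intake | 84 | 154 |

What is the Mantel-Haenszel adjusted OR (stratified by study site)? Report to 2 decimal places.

OR_MH = Σ(aᵢdᵢ/nᵢ) / Σ(bᵢcᵢ/nᵢ), where nᵢ is the stratum total.
Stratum 1 (Site A): n = 473; a·d/n = 95·210/473 = 42.1776; b·c/n = 27·141/473 = 8.0486
Stratum 2 (Site B): n = 315; a·d/n = 49·154/315 = 23.9556; b·c/n = 28·84/315 = 7.4667
OR_MH = (42.1776 + 23.9556) / (8.0486 + 7.4667) = 66.1331 / 15.5153 = 4.26245

4.26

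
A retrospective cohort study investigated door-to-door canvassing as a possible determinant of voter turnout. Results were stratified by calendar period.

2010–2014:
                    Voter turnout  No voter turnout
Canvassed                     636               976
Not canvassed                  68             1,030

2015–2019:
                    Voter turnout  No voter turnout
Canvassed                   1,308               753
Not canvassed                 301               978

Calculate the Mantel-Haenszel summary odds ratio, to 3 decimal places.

OR_MH = Σ(aᵢdᵢ/nᵢ) / Σ(bᵢcᵢ/nᵢ), where nᵢ is the stratum total.
Stratum 1 (2010–2014): n = 2710; a·d/n = 636·1030/2710 = 241.7269; b·c/n = 976·68/2710 = 24.4900
Stratum 2 (2015–2019): n = 3340; a·d/n = 1308·978/3340 = 383.0012; b·c/n = 753·301/3340 = 67.8602
OR_MH = (241.7269 + 383.0012) / (24.4900 + 67.8602) = 624.7281 / 92.3502 = 6.76477

6.765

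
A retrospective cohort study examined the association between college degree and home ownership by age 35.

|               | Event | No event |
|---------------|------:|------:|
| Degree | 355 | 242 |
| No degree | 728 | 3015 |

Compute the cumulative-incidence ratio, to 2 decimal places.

3.06

Cells: a = 355, b = 242, c = 728, d = 3015.
Risk in exposed = 355/597 = 0.59464; risk in unexposed = 728/3743 = 0.19450.
RR = 0.59464 / 0.19450 = 3.05733
The risk among the exposed is 3.06 times that among the unexposed.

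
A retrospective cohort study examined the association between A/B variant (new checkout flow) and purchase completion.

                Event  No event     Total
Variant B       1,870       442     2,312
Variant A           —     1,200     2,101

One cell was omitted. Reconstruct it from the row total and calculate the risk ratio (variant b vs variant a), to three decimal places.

1.886

The missing cell is in the unexposed row: 2101 − 1200 = 901.
So a = 1870, b = 442, c = 901, d = 1200.
RR = [a/(a+b)] / [c/(c+d)] = (1870/2312) / (901/2101) = 0.80882/0.42884 = 1.88606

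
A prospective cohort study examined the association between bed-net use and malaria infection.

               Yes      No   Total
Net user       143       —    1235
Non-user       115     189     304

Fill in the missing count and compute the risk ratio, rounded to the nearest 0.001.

The missing cell is in the exposed row: 1235 − 143 = 1092.
So a = 143, b = 1092, c = 115, d = 189.
RR = [a/(a+b)] / [c/(c+d)] = (143/1235) / (115/304) = 0.11579/0.37829 = 0.30609

0.306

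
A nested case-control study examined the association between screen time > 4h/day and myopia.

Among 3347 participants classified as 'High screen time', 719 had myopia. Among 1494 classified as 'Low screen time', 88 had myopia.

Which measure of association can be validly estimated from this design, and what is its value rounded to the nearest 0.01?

From the description: a = 719, b = 2628, c = 88, d = 1406.
This is a nested case-control study: participants were sampled on outcome status, so risks in the source population cannot be estimated directly — relative risk is not valid here. The odds ratio is the appropriate measure.
OR = (a·d)/(b·c) = (719 × 1406) / (2628 × 88) = 1010914 / 231264 = 4.37126

4.37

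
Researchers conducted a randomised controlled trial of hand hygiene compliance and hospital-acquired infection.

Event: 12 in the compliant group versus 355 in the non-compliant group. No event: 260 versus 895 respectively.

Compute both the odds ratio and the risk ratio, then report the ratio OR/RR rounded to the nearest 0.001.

0.749

From the description: a = 12, b = 260, c = 355, d = 895.
OR = (12·895)/(260·355) = 10740/92300 = 0.11636
Risk in exposed = 12/272 = 0.04412; risk in unexposed = 355/1250 = 0.28400; RR = 0.15534
OR/RR = 0.11636 / 0.15534 = 0.74905
The outcome is not rare, so the OR lies further from 1 than the RR.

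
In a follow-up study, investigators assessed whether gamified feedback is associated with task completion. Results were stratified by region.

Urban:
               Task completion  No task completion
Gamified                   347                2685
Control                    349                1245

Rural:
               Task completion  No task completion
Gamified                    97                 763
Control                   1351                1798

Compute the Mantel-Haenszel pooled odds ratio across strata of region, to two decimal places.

0.30

OR_MH = Σ(aᵢdᵢ/nᵢ) / Σ(bᵢcᵢ/nᵢ), where nᵢ is the stratum total.
Stratum 1 (Urban): n = 4626; a·d/n = 347·1245/4626 = 93.3885; b·c/n = 2685·349/4626 = 202.5649
Stratum 2 (Rural): n = 4009; a·d/n = 97·1798/4009 = 43.5036; b·c/n = 763·1351/4009 = 257.1247
OR_MH = (93.3885 + 43.5036) / (202.5649 + 257.1247) = 136.8921 / 459.6896 = 0.29779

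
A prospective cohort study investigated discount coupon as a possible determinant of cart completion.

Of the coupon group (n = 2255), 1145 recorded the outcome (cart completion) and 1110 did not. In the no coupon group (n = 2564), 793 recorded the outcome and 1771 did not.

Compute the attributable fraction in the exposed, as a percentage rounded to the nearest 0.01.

39.09

From the description: a = 1145, b = 1110, c = 793, d = 1771.
Risk in exposed = 1145/2255 = 0.50776; risk in unexposed = 793/2564 = 0.30928.
RR = 0.50776/0.30928 = 1.64174
AR% = (RR − 1)/RR × 100 = (1.64174 − 1)/1.64174 × 100 = 39.0889%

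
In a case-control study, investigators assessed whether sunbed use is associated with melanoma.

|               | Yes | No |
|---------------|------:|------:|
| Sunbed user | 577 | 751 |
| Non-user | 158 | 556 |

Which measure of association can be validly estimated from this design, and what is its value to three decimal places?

Cells: a = 577, b = 751, c = 158, d = 556.
This is a case-control study: participants were sampled on outcome status, so risks in the source population cannot be estimated directly — relative risk is not valid here. The odds ratio is the appropriate measure.
OR = (a·d)/(b·c) = (577 × 556) / (751 × 158) = 320812 / 118658 = 2.70367

2.704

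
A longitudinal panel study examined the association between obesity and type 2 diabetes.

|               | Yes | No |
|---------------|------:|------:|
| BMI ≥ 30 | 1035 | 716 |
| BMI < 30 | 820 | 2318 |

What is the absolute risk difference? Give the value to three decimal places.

0.330

Cells: a = 1035, b = 716, c = 820, d = 2318.
Risk in exposed = 1035/1751 = 0.591091; risk in unexposed = 820/3138 = 0.261313.
Risk difference = 0.591091 − 0.261313 = 0.329778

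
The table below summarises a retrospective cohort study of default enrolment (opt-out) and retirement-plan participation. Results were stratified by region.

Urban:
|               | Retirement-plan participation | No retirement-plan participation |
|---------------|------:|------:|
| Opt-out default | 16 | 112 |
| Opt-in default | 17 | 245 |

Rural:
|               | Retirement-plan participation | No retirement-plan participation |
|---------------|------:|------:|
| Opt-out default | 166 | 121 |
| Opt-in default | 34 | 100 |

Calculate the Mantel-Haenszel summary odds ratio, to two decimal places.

3.38

OR_MH = Σ(aᵢdᵢ/nᵢ) / Σ(bᵢcᵢ/nᵢ), where nᵢ is the stratum total.
Stratum 1 (Urban): n = 390; a·d/n = 16·245/390 = 10.0513; b·c/n = 112·17/390 = 4.8821
Stratum 2 (Rural): n = 421; a·d/n = 166·100/421 = 39.4299; b·c/n = 121·34/421 = 9.7720
OR_MH = (10.0513 + 39.4299) / (4.8821 + 9.7720) = 49.4812 / 14.6540 = 3.37663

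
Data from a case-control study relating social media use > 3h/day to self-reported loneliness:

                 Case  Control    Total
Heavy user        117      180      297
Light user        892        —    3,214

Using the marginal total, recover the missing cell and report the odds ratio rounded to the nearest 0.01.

1.69

The missing cell is in the unexposed row: 3214 − 892 = 2322.
So a = 117, b = 180, c = 892, d = 2322.
OR = (a·d)/(b·c) = (117 × 2322) / (180 × 892) = 271674 / 160560 = 1.69204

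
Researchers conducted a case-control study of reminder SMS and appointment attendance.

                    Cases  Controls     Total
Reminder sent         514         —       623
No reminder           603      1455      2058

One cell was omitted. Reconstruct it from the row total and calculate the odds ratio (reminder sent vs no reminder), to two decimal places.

The missing cell is in the exposed row: 623 − 514 = 109.
So a = 514, b = 109, c = 603, d = 1455.
OR = (a·d)/(b·c) = (514 × 1455) / (109 × 603) = 747870 / 65727 = 11.37843

11.38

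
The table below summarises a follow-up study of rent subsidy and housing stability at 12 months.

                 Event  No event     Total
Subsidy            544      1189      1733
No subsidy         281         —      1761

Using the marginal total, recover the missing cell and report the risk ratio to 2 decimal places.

1.97

The missing cell is in the unexposed row: 1761 − 281 = 1480.
So a = 544, b = 1189, c = 281, d = 1480.
RR = [a/(a+b)] / [c/(c+d)] = (544/1733) / (281/1761) = 0.31391/0.15957 = 1.96722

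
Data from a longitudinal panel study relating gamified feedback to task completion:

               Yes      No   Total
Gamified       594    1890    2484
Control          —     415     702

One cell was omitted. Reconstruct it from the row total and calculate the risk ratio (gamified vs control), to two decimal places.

The missing cell is in the unexposed row: 702 − 415 = 287.
So a = 594, b = 1890, c = 287, d = 415.
RR = [a/(a+b)] / [c/(c+d)] = (594/2484) / (287/702) = 0.23913/0.40883 = 0.58491

0.58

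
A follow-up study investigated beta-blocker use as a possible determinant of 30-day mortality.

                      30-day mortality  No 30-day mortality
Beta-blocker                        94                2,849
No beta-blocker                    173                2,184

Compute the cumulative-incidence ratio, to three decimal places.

Cells: a = 94, b = 2849, c = 173, d = 2184.
Risk in exposed = 94/2943 = 0.03194; risk in unexposed = 173/2357 = 0.07340.
RR = 0.03194 / 0.07340 = 0.43516
The risk is 56% lower among the exposed than among the unexposed.

0.435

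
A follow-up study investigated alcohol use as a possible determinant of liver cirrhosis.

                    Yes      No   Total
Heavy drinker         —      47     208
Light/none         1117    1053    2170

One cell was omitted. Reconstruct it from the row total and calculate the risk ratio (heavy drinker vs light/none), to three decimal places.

1.504

The missing cell is in the exposed row: 208 − 47 = 161.
So a = 161, b = 47, c = 1117, d = 1053.
RR = [a/(a+b)] / [c/(c+d)] = (161/208) / (1117/2170) = 0.77404/0.51475 = 1.50373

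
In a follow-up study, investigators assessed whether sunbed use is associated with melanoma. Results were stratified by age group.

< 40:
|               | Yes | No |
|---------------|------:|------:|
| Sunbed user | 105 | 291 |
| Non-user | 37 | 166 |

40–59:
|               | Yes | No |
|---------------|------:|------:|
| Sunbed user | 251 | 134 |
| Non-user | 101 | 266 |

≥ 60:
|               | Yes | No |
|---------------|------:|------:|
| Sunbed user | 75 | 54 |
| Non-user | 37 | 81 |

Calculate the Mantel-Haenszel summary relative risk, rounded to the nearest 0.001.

RR_MH = Σ(aᵢ·n₀ᵢ/nᵢ) / Σ(cᵢ·n₁ᵢ/nᵢ), with n₁ᵢ = aᵢ+bᵢ (exposed), n₀ᵢ = cᵢ+dᵢ (unexposed), nᵢ = n₁ᵢ+n₀ᵢ.
Stratum 1 (< 40): n₁ = 396, n₀ = 203, n = 599; a·n₀/n = 105·203/599 = 35.5843; c·n₁/n = 37·396/599 = 24.4608
Stratum 2 (40–59): n₁ = 385, n₀ = 367, n = 752; a·n₀/n = 251·367/752 = 122.4960; c·n₁/n = 101·385/752 = 51.7088
Stratum 3 (≥ 60): n₁ = 129, n₀ = 118, n = 247; a·n₀/n = 75·118/247 = 35.8300; c·n₁/n = 37·129/247 = 19.3239
RR_MH = (35.5843 + 122.4960 + 35.8300) / (24.4608 + 51.7088 + 19.3239) = 193.9103 / 95.4934 = 2.03061

2.031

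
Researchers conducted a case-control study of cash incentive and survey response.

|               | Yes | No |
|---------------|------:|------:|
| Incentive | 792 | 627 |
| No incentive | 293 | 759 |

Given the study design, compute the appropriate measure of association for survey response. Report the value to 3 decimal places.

Cells: a = 792, b = 627, c = 293, d = 759.
This is a case-control study: participants were sampled on outcome status, so risks in the source population cannot be estimated directly — relative risk is not valid here. The odds ratio is the appropriate measure.
OR = (a·d)/(b·c) = (792 × 759) / (627 × 293) = 601128 / 183711 = 3.27214

3.272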